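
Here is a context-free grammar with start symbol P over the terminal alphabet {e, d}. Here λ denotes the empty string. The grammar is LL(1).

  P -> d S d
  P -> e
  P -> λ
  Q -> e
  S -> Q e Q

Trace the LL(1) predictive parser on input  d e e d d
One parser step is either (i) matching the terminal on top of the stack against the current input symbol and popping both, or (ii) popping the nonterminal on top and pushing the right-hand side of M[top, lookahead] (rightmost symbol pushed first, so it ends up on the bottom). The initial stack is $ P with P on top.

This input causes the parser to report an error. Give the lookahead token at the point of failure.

     Stack      Input        Action
  1  $ P        d e e d d $  expand P -> d S d
  2  $ d S d    d e e d d $  match d
  3  $ d S      e e d d $    expand S -> Q e Q
  4  $ d Q e Q  e e d d $    expand Q -> e
  5  $ d Q e e  e e d d $    match e
  6  $ d Q e    e d d $      match e
  7  $ d Q      d d $        error: M[Q, d] is empty

d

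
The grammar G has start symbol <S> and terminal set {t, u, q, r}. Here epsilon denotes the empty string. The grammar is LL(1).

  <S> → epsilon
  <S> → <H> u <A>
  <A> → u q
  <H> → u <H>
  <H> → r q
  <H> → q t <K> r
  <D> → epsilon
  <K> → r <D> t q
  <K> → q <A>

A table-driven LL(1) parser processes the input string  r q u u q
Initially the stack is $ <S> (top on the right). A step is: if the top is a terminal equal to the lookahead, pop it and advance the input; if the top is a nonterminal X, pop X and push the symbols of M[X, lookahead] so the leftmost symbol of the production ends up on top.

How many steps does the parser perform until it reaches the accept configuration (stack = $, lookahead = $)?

step 1: stack=$ <S>  input=r q u u q $  — expand <S> → <H> u <A>
step 2: stack=$ <A> u <H>  input=r q u u q $  — expand <H> → r q
step 3: stack=$ <A> u q r  input=r q u u q $  — match r
step 4: stack=$ <A> u q  input=q u u q $  — match q
step 5: stack=$ <A> u  input=u u q $  — match u
step 6: stack=$ <A>  input=u q $  — expand <A> → u q
step 7: stack=$ q u  input=u q $  — match u
step 8: stack=$ q  input=q $  — match q
Accept reached after 8 steps.

8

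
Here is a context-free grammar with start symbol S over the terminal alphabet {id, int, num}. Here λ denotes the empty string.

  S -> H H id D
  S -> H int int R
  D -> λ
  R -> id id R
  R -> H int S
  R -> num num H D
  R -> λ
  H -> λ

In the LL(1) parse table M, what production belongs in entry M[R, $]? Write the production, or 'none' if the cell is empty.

R -> λ

FIRST(D) = {λ}
FIRST(H) = {λ}
FIRST(S) = {id, int}  (via H H id D, H int int R)
FIRST(R) = {λ, id, int, num}  (via H int S)
FOLLOW(S) includes $ since S is the start symbol.
FOLLOW(S): in R->H int S, the suffix after S is empty, so FOLLOW(S) ⊇ FOLLOW(R) = {$}. Thus FOLLOW(S) = {$}.
FOLLOW(R): in S->H int int R, the suffix after R is empty, so FOLLOW(R) ⊇ FOLLOW(S) = {$}; in R->id id R, the suffix after R is empty (adds nothing new). Thus FOLLOW(R) = {$}.
For R -> id id R: FIRST(id id R) = {id}, so it goes in M[R, t] for t ∈ {id}.
For R -> H int S: FIRST(H int S) = {int}, so it goes in M[R, t] for t ∈ {int}.
For R -> num num H D: FIRST(num num H D) = {num}, so it goes in M[R, t] for t ∈ {num}.
For R -> λ: FIRST(λ) = {λ}, so it goes in M[R, t] for t ∈ {}; since λ ∈ FIRST, also for every t ∈ FOLLOW(R) = {$}.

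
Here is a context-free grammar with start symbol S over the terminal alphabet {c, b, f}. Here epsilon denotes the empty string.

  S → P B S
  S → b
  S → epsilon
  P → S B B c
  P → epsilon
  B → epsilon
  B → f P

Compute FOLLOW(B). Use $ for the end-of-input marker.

{$, b, c, f}

FIRST(B) = {epsilon, f}
FIRST(S) = {epsilon, b, c, f}  (via P B S)
FIRST(P) = {epsilon, b, c, f}  (via S B B c)
FOLLOW(S) includes $ since S is the start symbol.
FOLLOW(S): in S→P B S, the suffix after S is empty (adds nothing new); in P→S B B c, S is followed by B B c with FIRST {c, f}. Thus FOLLOW(S) = {$, c, f}.
FOLLOW(B): in S→P B S, B is followed by S with FIRST {epsilon, b, c, f}; in S→P B S, the suffix after B is nullable, so FOLLOW(B) ⊇ FOLLOW(S) = {$, c, f}; in P→S B B c (occurrence 1), B is followed by B c with FIRST {c, f}; in P→S B B c (occurrence 2), B is followed by c with FIRST {c}. Thus FOLLOW(B) = {$, b, c, f}.
FOLLOW(P): in S→P B S, P is followed by B S with FIRST {epsilon, b, c, f}; in S→P B S, the suffix after P is nullable, so FOLLOW(P) ⊇ FOLLOW(S) = {$, c, f}; in B→f P, the suffix after P is empty, so FOLLOW(P) ⊇ FOLLOW(B) = {$, b, c, f}. Thus FOLLOW(P) = {$, b, c, f}.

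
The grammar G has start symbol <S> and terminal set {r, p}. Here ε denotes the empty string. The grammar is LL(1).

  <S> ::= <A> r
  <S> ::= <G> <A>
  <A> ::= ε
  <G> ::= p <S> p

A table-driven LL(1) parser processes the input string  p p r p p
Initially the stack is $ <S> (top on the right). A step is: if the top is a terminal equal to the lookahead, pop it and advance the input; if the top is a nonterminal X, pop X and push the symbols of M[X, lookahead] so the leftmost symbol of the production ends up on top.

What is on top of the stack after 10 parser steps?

step 1: stack=$ <S>  input=p p r p p $  — expand <S> ::= <G> <A>
step 2: stack=$ <A> <G>  input=p p r p p $  — expand <G> ::= p <S> p
step 3: stack=$ <A> p <S> p  input=p p r p p $  — match p
step 4: stack=$ <A> p <S>  input=p r p p $  — expand <S> ::= <G> <A>
step 5: stack=$ <A> p <A> <G>  input=p r p p $  — expand <G> ::= p <S> p
step 6: stack=$ <A> p <A> p <S> p  input=p r p p $  — match p
step 7: stack=$ <A> p <A> p <S>  input=r p p $  — expand <S> ::= <A> r
step 8: stack=$ <A> p <A> p r <A>  input=r p p $  — expand <A> ::= ε
step 9: stack=$ <A> p <A> p r  input=r p p $  — match r
step 10: stack=$ <A> p <A> p  input=p p $  — match p
Stack after step 10: $ <A> p <A> (top = <A>).

<A>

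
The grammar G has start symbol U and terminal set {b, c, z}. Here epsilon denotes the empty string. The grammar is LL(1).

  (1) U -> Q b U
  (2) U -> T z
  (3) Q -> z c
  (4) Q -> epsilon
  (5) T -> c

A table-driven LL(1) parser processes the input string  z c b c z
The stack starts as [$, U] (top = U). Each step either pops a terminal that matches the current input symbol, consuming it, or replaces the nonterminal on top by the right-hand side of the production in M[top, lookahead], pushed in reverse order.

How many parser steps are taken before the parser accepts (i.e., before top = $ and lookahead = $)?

step 1: stack=$ U  input=z c b c z $  — expand U -> Q b U
step 2: stack=$ U b Q  input=z c b c z $  — expand Q -> z c
step 3: stack=$ U b c z  input=z c b c z $  — match z
step 4: stack=$ U b c  input=c b c z $  — match c
step 5: stack=$ U b  input=b c z $  — match b
step 6: stack=$ U  input=c z $  — expand U -> T z
step 7: stack=$ z T  input=c z $  — expand T -> c
step 8: stack=$ z c  input=c z $  — match c
step 9: stack=$ z  input=z $  — match z
Accept reached after 9 steps.

9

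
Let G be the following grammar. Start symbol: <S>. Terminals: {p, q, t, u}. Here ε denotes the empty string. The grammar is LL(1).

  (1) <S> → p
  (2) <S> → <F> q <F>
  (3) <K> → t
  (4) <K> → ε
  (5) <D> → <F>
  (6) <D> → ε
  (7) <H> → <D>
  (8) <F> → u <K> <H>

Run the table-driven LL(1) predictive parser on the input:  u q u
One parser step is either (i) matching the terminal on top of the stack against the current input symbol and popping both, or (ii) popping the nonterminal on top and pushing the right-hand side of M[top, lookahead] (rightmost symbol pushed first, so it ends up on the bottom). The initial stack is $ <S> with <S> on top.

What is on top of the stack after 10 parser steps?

      Stack              Input    Action
   1  $ <S>              u q u $  expand <S> → <F> q <F>
   2  $ <F> q <F>        u q u $  expand <F> → u <K> <H>
   3  $ <F> q <H> <K> u  u q u $  match u
   4  $ <F> q <H> <K>    q u $    expand <K> → ε
   5  $ <F> q <H>        q u $    expand <H> → <D>
   6  $ <F> q <D>        q u $    expand <D> → ε
   7  $ <F> q            q u $    match q
   8  $ <F>              u $      expand <F> → u <K> <H>
   9  $ <H> <K> u        u $      match u
  10  $ <H> <K>          $        expand <K> → ε
Stack after step 10: $ <H> (top = <H>).

<H>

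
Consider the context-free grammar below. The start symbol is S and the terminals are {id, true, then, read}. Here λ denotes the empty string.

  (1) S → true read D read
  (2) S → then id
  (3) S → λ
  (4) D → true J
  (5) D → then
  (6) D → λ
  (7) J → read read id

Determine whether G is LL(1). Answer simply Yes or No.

Yes

FIRST(S) = {λ, then, true}
FIRST(D) = {λ, then, true}
FIRST(J) = {read}
FOLLOW(S) = {$}
FOLLOW(D) = {read}
FOLLOW(J) = {read}
Each cell of M receives at most one production.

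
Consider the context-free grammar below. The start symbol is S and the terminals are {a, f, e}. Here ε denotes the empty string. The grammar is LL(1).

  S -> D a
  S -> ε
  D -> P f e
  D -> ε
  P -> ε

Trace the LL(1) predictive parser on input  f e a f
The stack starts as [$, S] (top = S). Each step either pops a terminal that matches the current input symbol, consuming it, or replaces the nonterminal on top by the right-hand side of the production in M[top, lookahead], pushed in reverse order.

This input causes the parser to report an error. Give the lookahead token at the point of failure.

step 1: stack=$ S  input=f e a f $  — expand S -> D a
step 2: stack=$ a D  input=f e a f $  — expand D -> P f e
step 3: stack=$ a e f P  input=f e a f $  — expand P -> ε
step 4: stack=$ a e f  input=f e a f $  — match f
step 5: stack=$ a e  input=e a f $  — match e
step 6: stack=$ a  input=a f $  — match a
step 7: stack=$  input=f $  — error: stack empty but input remains

f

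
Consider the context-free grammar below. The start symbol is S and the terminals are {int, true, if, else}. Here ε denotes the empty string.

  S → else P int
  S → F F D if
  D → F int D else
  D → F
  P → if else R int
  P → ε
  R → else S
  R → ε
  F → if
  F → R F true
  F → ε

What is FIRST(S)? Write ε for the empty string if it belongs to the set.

{else, if, int, true}

FIRST(P) = {ε, if}
FIRST(R) = {ε, else}
FIRST(F) = {ε, else, if, true}  (via R F true)
FIRST(D) = {ε, else, if, int, true}  (via F int D else, F)
FIRST(S) = {else, if, int, true}  (via F F D if)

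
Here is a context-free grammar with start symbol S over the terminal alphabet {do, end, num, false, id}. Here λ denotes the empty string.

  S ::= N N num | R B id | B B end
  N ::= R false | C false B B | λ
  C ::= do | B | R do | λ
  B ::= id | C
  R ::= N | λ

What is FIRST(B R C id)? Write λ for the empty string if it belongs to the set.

FIRST(S) = {do, end, false, id, num}  (via N N num, R B id, B B end)
FIRST(N) = {λ, do, false, id}  (via R false, C false B B)
FIRST(R) = {λ, do, false, id}  (via N)
FIRST(C) = {λ, do, false, id}  (via B, R do)
FIRST(B) = {λ, do, false, id}  (via C)
FIRST(B R C id): take FIRST of each symbol in turn, carrying on past any symbol whose FIRST contains λ; result {do, false, id}.

{do, false, id}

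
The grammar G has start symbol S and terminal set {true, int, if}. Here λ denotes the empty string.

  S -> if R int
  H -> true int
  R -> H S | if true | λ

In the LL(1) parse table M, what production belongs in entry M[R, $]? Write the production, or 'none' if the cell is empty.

none

FIRST(S) = {if}
FIRST(H) = {true}
FIRST(R) = {λ, if, true}  (via H S)
FOLLOW(S) includes $ since S is the start symbol.
FOLLOW(R): in S->if R int, R is followed by int with FIRST {int}. Thus FOLLOW(R) = {int}.
For R -> H S: FIRST(H S) = {true}, so it goes in M[R, t] for t ∈ {true}.
For R -> if true: FIRST(if true) = {if}, so it goes in M[R, t] for t ∈ {if}.
For R -> λ: FIRST(λ) = {λ}, so it goes in M[R, t] for t ∈ {}; since λ ∈ FIRST, also for every t ∈ FOLLOW(R) = {int}.
None of these place a production in M[R, $].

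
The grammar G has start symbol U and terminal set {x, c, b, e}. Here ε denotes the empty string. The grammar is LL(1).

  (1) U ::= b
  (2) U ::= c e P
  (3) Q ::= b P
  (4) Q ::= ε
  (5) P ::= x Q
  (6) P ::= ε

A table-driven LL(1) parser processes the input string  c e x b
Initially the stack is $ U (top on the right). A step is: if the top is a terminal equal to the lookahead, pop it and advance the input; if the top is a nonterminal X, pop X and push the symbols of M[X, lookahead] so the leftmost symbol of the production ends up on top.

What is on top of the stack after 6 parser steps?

     Stack    Input      Action
  1  $ U      c e x b $  expand U ::= c e P
  2  $ P e c  c e x b $  match c
  3  $ P e    e x b $    match e
  4  $ P      x b $      expand P ::= x Q
  5  $ Q x    x b $      match x
  6  $ Q      b $        expand Q ::= b P
Stack after step 6: $ P b (top = b).

b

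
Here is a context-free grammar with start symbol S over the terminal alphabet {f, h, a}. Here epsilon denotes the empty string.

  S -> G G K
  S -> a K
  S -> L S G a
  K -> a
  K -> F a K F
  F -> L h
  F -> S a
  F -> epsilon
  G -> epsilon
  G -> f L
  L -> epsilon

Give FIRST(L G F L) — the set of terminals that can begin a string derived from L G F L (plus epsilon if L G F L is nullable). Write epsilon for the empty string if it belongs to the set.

{epsilon, a, f, h}

FIRST(G): from G->epsilon we get {epsilon}; from G->f L we get {f}. So FIRST(G) = {epsilon, f}.
FIRST(L): from L->epsilon we get {epsilon}. So FIRST(L) = {epsilon}.
FIRST(S): from S->G G K we get {a, f, h}; from S->a K we get {a}; from S->L S G a we get {a, f, h}. So FIRST(S) = {a, f, h}.
FIRST(F): from F->L h we get {h}; from F->S a we get {a, f, h}; from F->epsilon we get {epsilon}. So FIRST(F) = {epsilon, a, f, h}.
FIRST(K): from K->a we get {a}; from K->F a K F we get {a, f, h}. So FIRST(K) = {a, f, h}.
FIRST(L G F L): take FIRST of each symbol in turn, carrying on past any symbol whose FIRST contains epsilon; result {epsilon, a, f, h}.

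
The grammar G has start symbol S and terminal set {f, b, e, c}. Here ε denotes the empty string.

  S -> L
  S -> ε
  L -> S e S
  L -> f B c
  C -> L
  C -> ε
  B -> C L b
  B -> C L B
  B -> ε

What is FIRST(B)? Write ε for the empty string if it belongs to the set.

FIRST(S) = {ε, e, f}  (via L)
FIRST(L) = {e, f}  (via S e S)
FIRST(C) = {ε, e, f}  (via L)
FIRST(B) = {ε, e, f}  (via C L b, C L B)

{ε, e, f}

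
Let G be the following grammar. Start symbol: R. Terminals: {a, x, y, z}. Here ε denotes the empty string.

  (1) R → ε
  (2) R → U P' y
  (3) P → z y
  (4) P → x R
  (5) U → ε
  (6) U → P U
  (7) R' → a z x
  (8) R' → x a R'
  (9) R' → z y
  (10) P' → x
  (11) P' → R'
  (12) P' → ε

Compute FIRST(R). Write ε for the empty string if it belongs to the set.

{ε, a, x, y, z}

FIRST(P): from P→z y we get {z}; from P→x R we get {x}. So FIRST(P) = {x, z}.
FIRST(R'): from R'→a z x we get {a}; from R'→x a R' we get {x}; from R'→z y we get {z}. So FIRST(R') = {a, x, z}.
FIRST(U): from U→ε we get {ε}; from U→P U we get {x, z}. So FIRST(U) = {ε, x, z}.
FIRST(P'): from P'→x we get {x}; from P'→R' we get {a, x, z}; from P'→ε we get {ε}. So FIRST(P') = {ε, a, x, z}.
FIRST(R): from R→ε we get {ε}; from R→U P' y we get {a, x, y, z}. So FIRST(R) = {ε, a, x, y, z}.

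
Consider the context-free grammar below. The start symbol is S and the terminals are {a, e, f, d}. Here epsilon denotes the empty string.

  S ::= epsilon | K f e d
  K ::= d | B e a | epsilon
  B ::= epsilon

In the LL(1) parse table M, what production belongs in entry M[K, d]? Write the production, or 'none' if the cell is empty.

K ::= d

FIRST(B): from B::=epsilon we get {epsilon}. So FIRST(B) = {epsilon}.
FIRST(K): from K::=d we get {d}; from K::=B e a we get {e}; from K::=epsilon we get {epsilon}. So FIRST(K) = {epsilon, d, e}.
FIRST(S): from S::=epsilon we get {epsilon}; from S::=K f e d we get {d, e, f}. So FIRST(S) = {epsilon, d, e, f}.
FOLLOW(S) includes $ since S is the start symbol.
FOLLOW(K): in S::=K f e d, K is followed by f e d with FIRST {f}. Thus FOLLOW(K) = {f}.
For K ::= d: FIRST(d) = {d}, so it goes in M[K, t] for t ∈ {d}.
For K ::= B e a: FIRST(B e a) = {e}, so it goes in M[K, t] for t ∈ {e}.
For K ::= epsilon: FIRST(epsilon) = {epsilon}, so it goes in M[K, t] for t ∈ {}; since epsilon ∈ FIRST, also for every t ∈ FOLLOW(K) = {f}.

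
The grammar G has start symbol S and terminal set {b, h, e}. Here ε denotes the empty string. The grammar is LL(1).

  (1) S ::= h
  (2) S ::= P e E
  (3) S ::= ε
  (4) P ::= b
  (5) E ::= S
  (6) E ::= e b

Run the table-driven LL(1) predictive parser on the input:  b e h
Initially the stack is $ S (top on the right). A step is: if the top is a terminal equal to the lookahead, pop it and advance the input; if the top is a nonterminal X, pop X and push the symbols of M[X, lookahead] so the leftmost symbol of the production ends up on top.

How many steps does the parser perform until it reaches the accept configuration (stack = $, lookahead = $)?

     Stack    Input    Action
  1  $ S      b e h $  expand S ::= P e E
  2  $ E e P  b e h $  expand P ::= b
  3  $ E e b  b e h $  match b
  4  $ E e    e h $    match e
  5  $ E      h $      expand E ::= S
  6  $ S      h $      expand S ::= h
  7  $ h      h $      match h
Accept reached after 7 steps.

7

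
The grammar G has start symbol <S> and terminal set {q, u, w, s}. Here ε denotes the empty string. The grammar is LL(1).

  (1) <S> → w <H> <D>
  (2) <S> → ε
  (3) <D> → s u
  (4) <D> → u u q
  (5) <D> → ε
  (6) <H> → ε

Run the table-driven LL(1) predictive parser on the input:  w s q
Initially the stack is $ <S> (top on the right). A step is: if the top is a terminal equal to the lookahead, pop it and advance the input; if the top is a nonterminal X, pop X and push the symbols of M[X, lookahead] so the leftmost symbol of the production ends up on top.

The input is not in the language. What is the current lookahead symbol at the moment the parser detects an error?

     Stack        Input    Action
  1  $ <S>        w s q $  expand <S> → w <H> <D>
  2  $ <D> <H> w  w s q $  match w
  3  $ <D> <H>    s q $    expand <H> → ε
  4  $ <D>        s q $    expand <D> → s u
  5  $ u s        s q $    match s
  6  $ u          q $      error: top is terminal u but lookahead is q

q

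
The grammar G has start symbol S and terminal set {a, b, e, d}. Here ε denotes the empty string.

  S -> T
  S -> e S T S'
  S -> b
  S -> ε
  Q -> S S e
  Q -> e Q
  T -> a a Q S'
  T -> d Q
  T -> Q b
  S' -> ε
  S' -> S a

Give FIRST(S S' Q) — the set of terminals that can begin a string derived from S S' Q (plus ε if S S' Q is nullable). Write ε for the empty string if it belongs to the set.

{a, b, d, e}

FIRST(S): from S->T we get {a, b, d, e}; from S->e S T S' we get {e}; from S->b we get {b}; from S->ε we get {ε}. So FIRST(S) = {ε, a, b, d, e}.
FIRST(Q): from Q->S S e we get {a, b, d, e}; from Q->e Q we get {e}. So FIRST(Q) = {a, b, d, e}.
FIRST(S'): from S'->ε we get {ε}; from S'->S a we get {a, b, d, e}. So FIRST(S') = {ε, a, b, d, e}.
FIRST(T): from T->a a Q S' we get {a}; from T->d Q we get {d}; from T->Q b we get {a, b, d, e}. So FIRST(T) = {a, b, d, e}.
FIRST(S S' Q): take FIRST of each symbol in turn, carrying on past any symbol whose FIRST contains ε; result {a, b, d, e}.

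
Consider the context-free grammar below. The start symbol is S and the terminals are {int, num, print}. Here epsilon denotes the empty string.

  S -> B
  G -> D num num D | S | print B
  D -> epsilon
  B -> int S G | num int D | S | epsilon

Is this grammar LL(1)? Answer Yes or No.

FIRST(S) = {epsilon, int, num}
FIRST(G) = {epsilon, int, num, print}
FIRST(D) = {epsilon}
FIRST(B) = {epsilon, int, num}
FOLLOW(S) = {$, int, num, print}
FOLLOW(G) = {$, int, num, print}
FOLLOW(D) = {$, int, num, print}
FOLLOW(B) = {$, int, num, print}
Cell M[B, $] receives both B -> S and B -> epsilon — the grammar is not LL(1).

No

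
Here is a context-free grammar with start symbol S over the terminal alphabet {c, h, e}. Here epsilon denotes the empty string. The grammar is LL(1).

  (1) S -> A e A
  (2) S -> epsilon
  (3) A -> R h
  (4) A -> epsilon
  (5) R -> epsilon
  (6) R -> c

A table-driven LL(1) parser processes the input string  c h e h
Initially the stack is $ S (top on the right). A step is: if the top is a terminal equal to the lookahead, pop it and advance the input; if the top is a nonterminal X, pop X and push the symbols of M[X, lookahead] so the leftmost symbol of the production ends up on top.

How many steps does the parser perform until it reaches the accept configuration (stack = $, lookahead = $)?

     Stack      Input      Action
  1  $ S        c h e h $  expand S -> A e A
  2  $ A e A    c h e h $  expand A -> R h
  3  $ A e h R  c h e h $  expand R -> c
  4  $ A e h c  c h e h $  match c
  5  $ A e h    h e h $    match h
  6  $ A e      e h $      match e
  7  $ A        h $        expand A -> R h
  8  $ h R      h $        expand R -> epsilon
  9  $ h        h $        match h
Accept reached after 9 steps.

9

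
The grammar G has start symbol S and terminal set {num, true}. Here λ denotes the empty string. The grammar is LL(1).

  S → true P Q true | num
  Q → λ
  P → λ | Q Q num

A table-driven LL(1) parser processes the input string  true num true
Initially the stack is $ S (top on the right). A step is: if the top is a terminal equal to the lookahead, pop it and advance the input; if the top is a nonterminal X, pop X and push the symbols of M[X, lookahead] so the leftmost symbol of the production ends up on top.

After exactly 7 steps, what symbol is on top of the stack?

true

step 1: stack=$ S  input=true num true $  — expand S → true P Q true
step 2: stack=$ true Q P true  input=true num true $  — match true
step 3: stack=$ true Q P  input=num true $  — expand P → Q Q num
step 4: stack=$ true Q num Q Q  input=num true $  — expand Q → λ
step 5: stack=$ true Q num Q  input=num true $  — expand Q → λ
step 6: stack=$ true Q num  input=num true $  — match num
step 7: stack=$ true Q  input=true $  — expand Q → λ
Stack after step 7: $ true (top = true).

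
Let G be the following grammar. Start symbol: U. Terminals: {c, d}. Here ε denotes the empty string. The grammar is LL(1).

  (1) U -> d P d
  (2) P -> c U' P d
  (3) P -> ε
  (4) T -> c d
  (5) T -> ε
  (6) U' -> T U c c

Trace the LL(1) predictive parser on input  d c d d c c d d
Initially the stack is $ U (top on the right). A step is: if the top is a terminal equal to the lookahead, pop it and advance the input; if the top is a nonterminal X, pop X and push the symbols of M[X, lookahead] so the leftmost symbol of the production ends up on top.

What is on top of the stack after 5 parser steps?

     Stack         Input              Action
  1  $ U           d c d d c c d d $  expand U -> d P d
  2  $ d P d       d c d d c c d d $  match d
  3  $ d P         c d d c c d d $    expand P -> c U' P d
  4  $ d d P U' c  c d d c c d d $    match c
  5  $ d d P U'    d d c c d d $      expand U' -> T U c c
Stack after step 5: $ d d P c c U T (top = T).

T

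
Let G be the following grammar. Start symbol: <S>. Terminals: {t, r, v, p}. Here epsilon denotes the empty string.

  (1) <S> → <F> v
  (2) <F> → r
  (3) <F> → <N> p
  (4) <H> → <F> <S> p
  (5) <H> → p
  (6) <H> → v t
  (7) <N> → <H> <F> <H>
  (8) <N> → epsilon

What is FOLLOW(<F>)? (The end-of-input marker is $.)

FIRST(<S>): from <S>→<F> v we get {p, r, v}. So FIRST(<S>) = {p, r, v}.
FIRST(<F>): from <F>→r we get {r}; from <F>→<N> p we get {p, r, v}. So FIRST(<F>) = {p, r, v}.
FIRST(<H>): from <H>→<F> <S> p we get {p, r, v}; from <H>→p we get {p}; from <H>→v t we get {v}. So FIRST(<H>) = {p, r, v}.
FIRST(<N>): from <N>→<H> <F> <H> we get {p, r, v}; from <N>→epsilon we get {epsilon}. So FIRST(<N>) = {epsilon, p, r, v}.
FOLLOW(<S>) includes $ since <S> is the start symbol.
FOLLOW(<S>): in <H>→<F> <S> p, <S> is followed by p with FIRST {p}. Thus FOLLOW(<S>) = {$, p}.
FOLLOW(<F>): in <S>→<F> v, <F> is followed by v with FIRST {v}; in <H>→<F> <S> p, <F> is followed by <S> p with FIRST {p, r, v}; in <N>→<H> <F> <H>, <F> is followed by <H> with FIRST {p, r, v}. Thus FOLLOW(<F>) = {p, r, v}.
FOLLOW(<N>): in <F>→<N> p, <N> is followed by p with FIRST {p}. Thus FOLLOW(<N>) = {p}.
FOLLOW(<H>): in <N>→<H> <F> <H> (occurrence 1), <H> is followed by <F> <H> with FIRST {p, r, v}; in <N>→<H> <F> <H> (occurrence 2), the suffix after <H> is empty, so FOLLOW(<H>) ⊇ FOLLOW(<N>) = {p}. Thus FOLLOW(<H>) = {p, r, v}.

{p, r, v}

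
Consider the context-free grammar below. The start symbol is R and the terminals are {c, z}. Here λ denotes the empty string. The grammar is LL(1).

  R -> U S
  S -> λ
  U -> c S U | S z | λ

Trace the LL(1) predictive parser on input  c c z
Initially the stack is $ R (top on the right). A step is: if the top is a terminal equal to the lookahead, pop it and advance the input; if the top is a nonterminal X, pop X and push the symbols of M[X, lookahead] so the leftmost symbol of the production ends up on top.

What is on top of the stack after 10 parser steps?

      Stack      Input    Action
   1  $ R        c c z $  expand R -> U S
   2  $ S U      c c z $  expand U -> c S U
   3  $ S U S c  c c z $  match c
   4  $ S U S    c z $    expand S -> λ
   5  $ S U      c z $    expand U -> c S U
   6  $ S U S c  c z $    match c
   7  $ S U S    z $      expand S -> λ
   8  $ S U      z $      expand U -> S z
   9  $ S z S    z $      expand S -> λ
  10  $ S z      z $      match z
Stack after step 10: $ S (top = S).

S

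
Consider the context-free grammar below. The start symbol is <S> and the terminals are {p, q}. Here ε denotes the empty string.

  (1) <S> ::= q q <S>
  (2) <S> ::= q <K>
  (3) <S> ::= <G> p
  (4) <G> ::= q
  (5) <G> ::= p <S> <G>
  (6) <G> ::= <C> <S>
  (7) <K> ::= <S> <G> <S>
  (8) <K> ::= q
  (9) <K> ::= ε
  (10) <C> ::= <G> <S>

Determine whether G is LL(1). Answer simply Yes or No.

FIRST(<S>) = {p, q}
FIRST(<G>) = {p, q}
FIRST(<K>) = {ε, p, q}
FIRST(<C>) = {p, q}
FOLLOW(<S>) = {$, p, q}
FOLLOW(<G>) = {p, q}
FOLLOW(<K>) = {$, p, q}
FOLLOW(<C>) = {p, q}
Cell M[<G>, p] receives both <G> ::= p <S> <G> and <G> ::= <C> <S> — the grammar is not LL(1).

No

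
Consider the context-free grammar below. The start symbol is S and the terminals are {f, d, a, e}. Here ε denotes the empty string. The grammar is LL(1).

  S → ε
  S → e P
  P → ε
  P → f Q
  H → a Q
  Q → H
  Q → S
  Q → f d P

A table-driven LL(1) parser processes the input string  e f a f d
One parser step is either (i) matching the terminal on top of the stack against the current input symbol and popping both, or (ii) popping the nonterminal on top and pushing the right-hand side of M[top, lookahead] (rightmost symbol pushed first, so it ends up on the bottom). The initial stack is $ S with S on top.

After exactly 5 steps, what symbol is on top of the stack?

H

step 1: stack=$ S  input=e f a f d $  — expand S → e P
step 2: stack=$ P e  input=e f a f d $  — match e
step 3: stack=$ P  input=f a f d $  — expand P → f Q
step 4: stack=$ Q f  input=f a f d $  — match f
step 5: stack=$ Q  input=a f d $  — expand Q → H
Stack after step 5: $ H (top = H).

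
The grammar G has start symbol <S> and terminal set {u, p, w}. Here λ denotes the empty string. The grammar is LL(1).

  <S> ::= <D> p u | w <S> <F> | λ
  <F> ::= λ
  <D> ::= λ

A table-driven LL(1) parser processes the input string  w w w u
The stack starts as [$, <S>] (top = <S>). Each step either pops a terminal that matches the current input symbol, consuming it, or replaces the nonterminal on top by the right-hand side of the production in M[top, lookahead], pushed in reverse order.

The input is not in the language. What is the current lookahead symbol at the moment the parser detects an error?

u

     Stack                Input      Action
  1  $ <S>                w w w u $  expand <S> ::= w <S> <F>
  2  $ <F> <S> w          w w w u $  match w
  3  $ <F> <S>            w w u $    expand <S> ::= w <S> <F>
  4  $ <F> <F> <S> w      w w u $    match w
  5  $ <F> <F> <S>        w u $      expand <S> ::= w <S> <F>
  6  $ <F> <F> <F> <S> w  w u $      match w
  7  $ <F> <F> <F> <S>    u $        error: M[<S>, u] is empty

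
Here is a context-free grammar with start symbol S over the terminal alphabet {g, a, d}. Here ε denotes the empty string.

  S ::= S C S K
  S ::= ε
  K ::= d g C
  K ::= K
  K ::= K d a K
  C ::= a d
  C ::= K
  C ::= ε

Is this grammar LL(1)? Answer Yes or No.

FIRST(S) = {ε, a, d}
FIRST(K) = {d}
FIRST(C) = {ε, a, d}
FOLLOW(S) = {$, a, d}
FOLLOW(K) = {$, a, d}
FOLLOW(C) = {$, a, d}
Cell M[C, a] receives both C ::= a d and C ::= ε — the grammar is not LL(1).

No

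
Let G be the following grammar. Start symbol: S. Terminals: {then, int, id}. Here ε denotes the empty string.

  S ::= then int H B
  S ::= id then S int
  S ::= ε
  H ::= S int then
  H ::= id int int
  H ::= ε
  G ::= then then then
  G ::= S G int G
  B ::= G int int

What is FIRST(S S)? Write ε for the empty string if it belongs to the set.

FIRST(S) = {ε, id, then}
FIRST(H) = {ε, id, int, then}  (via S int then)
FIRST(G) = {id, then}  (via S G int G)
FIRST(B) = {id, then}  (via G int int)
FIRST(S S): take FIRST of each symbol in turn, carrying on past any symbol whose FIRST contains ε; result {ε, id, then}.

{ε, id, then}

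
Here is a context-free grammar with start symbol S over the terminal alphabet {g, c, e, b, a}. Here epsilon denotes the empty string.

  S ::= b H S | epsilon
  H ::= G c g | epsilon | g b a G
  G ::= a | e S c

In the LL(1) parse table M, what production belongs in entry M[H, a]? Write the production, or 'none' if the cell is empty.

H ::= G c g

FIRST(S): from S::=b H S we get {b}; from S::=epsilon we get {epsilon}. So FIRST(S) = {epsilon, b}.
FIRST(G): from G::=a we get {a}; from G::=e S c we get {e}. So FIRST(G) = {a, e}.
FIRST(H): from H::=G c g we get {a, e}; from H::=epsilon we get {epsilon}; from H::=g b a G we get {g}. So FIRST(H) = {epsilon, a, e, g}.
FOLLOW(S) includes $ since S is the start symbol.
FOLLOW(S): in S::=b H S, the suffix after S is empty (adds nothing new); in G::=e S c, S is followed by c with FIRST {c}. Thus FOLLOW(S) = {$, c}.
FOLLOW(H): in S::=b H S, H is followed by S with FIRST {epsilon, b}; in S::=b H S, the suffix after H is nullable, so FOLLOW(H) ⊇ FOLLOW(S) = {$, c}. Thus FOLLOW(H) = {$, b, c}.
For H ::= G c g: FIRST(G c g) = {a, e}, so it goes in M[H, t] for t ∈ {a, e}.
For H ::= epsilon: FIRST(epsilon) = {epsilon}, so it goes in M[H, t] for t ∈ {}; since epsilon ∈ FIRST, also for every t ∈ FOLLOW(H) = {$, b, c}.
For H ::= g b a G: FIRST(g b a G) = {g}, so it goes in M[H, t] for t ∈ {g}.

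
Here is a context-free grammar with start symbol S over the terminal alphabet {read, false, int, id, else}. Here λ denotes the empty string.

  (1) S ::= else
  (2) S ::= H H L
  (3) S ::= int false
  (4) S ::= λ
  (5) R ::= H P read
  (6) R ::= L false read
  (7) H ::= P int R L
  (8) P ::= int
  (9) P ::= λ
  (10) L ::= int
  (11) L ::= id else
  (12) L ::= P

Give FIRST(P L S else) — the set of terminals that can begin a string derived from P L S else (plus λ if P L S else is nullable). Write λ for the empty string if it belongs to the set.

FIRST(P) = {λ, int}
FIRST(H) = {int}  (via P int R L)
FIRST(L) = {λ, id, int}  (via P)
FIRST(S) = {λ, else, int}  (via H H L)
FIRST(R) = {false, id, int}  (via H P read, L false read)
FIRST(P L S else): take FIRST of each symbol in turn, carrying on past any symbol whose FIRST contains λ; result {else, id, int}.

{else, id, int}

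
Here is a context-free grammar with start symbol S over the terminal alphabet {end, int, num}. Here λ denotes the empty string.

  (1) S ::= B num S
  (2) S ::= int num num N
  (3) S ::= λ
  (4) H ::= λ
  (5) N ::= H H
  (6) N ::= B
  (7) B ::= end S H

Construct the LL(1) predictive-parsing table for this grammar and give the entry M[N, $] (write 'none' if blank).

N ::= H H

FIRST(H) = {λ}
FIRST(B) = {end}
FIRST(S) = {λ, end, int}  (via B num S)
FIRST(N) = {λ, end}  (via H H, B)
FOLLOW(S) includes $ since S is the start symbol.
FOLLOW(S): in S::=B num S, the suffix after S is empty (adds nothing new); in B::=end S H, S is followed by H with FIRST {λ}; in B::=end S H, the suffix after S is nullable, so FOLLOW(S) ⊇ FOLLOW(B) = {$, num}. Thus FOLLOW(S) = {$, num}.
FOLLOW(N): in S::=int num num N, the suffix after N is empty, so FOLLOW(N) ⊇ FOLLOW(S) = {$, num}. Thus FOLLOW(N) = {$, num}.
For N ::= H H: FIRST(H H) = {λ}, so it goes in M[N, t] for t ∈ {}; since λ ∈ FIRST, also for every t ∈ FOLLOW(N) = {$, num}.
For N ::= B: FIRST(B) = {end}, so it goes in M[N, t] for t ∈ {end}.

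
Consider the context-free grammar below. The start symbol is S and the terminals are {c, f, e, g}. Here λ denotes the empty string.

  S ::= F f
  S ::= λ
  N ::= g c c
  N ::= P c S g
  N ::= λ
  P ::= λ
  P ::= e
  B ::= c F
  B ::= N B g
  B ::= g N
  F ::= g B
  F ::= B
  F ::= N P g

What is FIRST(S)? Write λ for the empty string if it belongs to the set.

FIRST(P): from P::=λ we get {λ}; from P::=e we get {e}. So FIRST(P) = {λ, e}.
FIRST(N): from N::=g c c we get {g}; from N::=P c S g we get {c, e}; from N::=λ we get {λ}. So FIRST(N) = {λ, c, e, g}.
FIRST(B): from B::=c F we get {c}; from B::=N B g we get {c, e, g}; from B::=g N we get {g}. So FIRST(B) = {c, e, g}.
FIRST(F): from F::=g B we get {g}; from F::=B we get {c, e, g}; from F::=N P g we get {c, e, g}. So FIRST(F) = {c, e, g}.
FIRST(S): from S::=F f we get {c, e, g}; from S::=λ we get {λ}. So FIRST(S) = {λ, c, e, g}.

{λ, c, e, g}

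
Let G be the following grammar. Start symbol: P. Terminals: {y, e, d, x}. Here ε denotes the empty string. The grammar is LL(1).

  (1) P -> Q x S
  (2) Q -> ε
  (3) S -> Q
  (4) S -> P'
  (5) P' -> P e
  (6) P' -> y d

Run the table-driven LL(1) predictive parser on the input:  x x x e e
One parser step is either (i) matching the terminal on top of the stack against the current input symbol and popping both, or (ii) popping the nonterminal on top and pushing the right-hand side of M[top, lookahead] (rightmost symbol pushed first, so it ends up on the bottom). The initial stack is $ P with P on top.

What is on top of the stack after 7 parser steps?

     Stack      Input        Action
  1  $ P        x x x e e $  expand P -> Q x S
  2  $ S x Q    x x x e e $  expand Q -> ε
  3  $ S x      x x x e e $  match x
  4  $ S        x x e e $    expand S -> P'
  5  $ P'       x x e e $    expand P' -> P e
  6  $ e P      x x e e $    expand P -> Q x S
  7  $ e S x Q  x x e e $    expand Q -> ε
Stack after step 7: $ e S x (top = x).

x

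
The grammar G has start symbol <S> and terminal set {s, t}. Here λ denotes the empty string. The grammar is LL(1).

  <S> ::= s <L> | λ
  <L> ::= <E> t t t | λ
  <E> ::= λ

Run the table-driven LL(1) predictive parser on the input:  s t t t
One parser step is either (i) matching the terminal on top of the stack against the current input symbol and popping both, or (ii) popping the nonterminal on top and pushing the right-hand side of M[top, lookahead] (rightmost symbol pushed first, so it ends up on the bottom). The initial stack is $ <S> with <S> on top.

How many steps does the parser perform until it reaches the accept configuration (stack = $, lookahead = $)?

step 1: stack=$ <S>  input=s t t t $  — expand <S> ::= s <L>
step 2: stack=$ <L> s  input=s t t t $  — match s
step 3: stack=$ <L>  input=t t t $  — expand <L> ::= <E> t t t
step 4: stack=$ t t t <E>  input=t t t $  — expand <E> ::= λ
step 5: stack=$ t t t  input=t t t $  — match t
step 6: stack=$ t t  input=t t $  — match t
step 7: stack=$ t  input=t $  — match t
Accept reached after 7 steps.

7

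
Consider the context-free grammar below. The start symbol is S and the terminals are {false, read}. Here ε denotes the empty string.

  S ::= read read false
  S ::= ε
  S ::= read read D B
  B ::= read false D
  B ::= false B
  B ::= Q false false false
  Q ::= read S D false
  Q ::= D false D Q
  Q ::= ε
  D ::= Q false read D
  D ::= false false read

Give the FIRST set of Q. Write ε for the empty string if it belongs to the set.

{ε, false, read}

FIRST(S): from S::=read read false we get {read}; from S::=ε we get {ε}; from S::=read read D B we get {read}. So FIRST(S) = {ε, read}.
FIRST(B): from B::=read false D we get {read}; from B::=false B we get {false}; from B::=Q false false false we get {false, read}. So FIRST(B) = {false, read}.
FIRST(Q): from Q::=read S D false we get {read}; from Q::=D false D Q we get {false, read}; from Q::=ε we get {ε}. So FIRST(Q) = {ε, false, read}.
FIRST(D): from D::=Q false read D we get {false, read}; from D::=false false read we get {false}. So FIRST(D) = {false, read}.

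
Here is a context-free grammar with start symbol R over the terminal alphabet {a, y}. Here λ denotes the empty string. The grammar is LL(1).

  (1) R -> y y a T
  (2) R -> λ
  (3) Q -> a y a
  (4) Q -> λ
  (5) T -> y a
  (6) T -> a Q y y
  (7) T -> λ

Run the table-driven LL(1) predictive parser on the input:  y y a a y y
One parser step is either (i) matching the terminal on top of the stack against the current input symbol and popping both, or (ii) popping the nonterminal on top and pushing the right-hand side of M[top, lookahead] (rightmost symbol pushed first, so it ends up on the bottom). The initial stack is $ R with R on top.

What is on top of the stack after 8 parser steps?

y

step 1: stack=$ R  input=y y a a y y $  — expand R -> y y a T
step 2: stack=$ T a y y  input=y y a a y y $  — match y
step 3: stack=$ T a y  input=y a a y y $  — match y
step 4: stack=$ T a  input=a a y y $  — match a
step 5: stack=$ T  input=a y y $  — expand T -> a Q y y
step 6: stack=$ y y Q a  input=a y y $  — match a
step 7: stack=$ y y Q  input=y y $  — expand Q -> λ
step 8: stack=$ y y  input=y y $  — match y
Stack after step 8: $ y (top = y).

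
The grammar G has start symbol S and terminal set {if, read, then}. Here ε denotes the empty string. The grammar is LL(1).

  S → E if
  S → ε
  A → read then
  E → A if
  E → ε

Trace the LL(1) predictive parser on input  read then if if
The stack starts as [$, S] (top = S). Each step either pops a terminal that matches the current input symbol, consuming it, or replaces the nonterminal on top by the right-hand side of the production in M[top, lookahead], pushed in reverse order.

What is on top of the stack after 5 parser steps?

if

     Stack              Input              Action
  1  $ S                read then if if $  expand S → E if
  2  $ if E             read then if if $  expand E → A if
  3  $ if if A          read then if if $  expand A → read then
  4  $ if if then read  read then if if $  match read
  5  $ if if then       then if if $       match then
Stack after step 5: $ if if (top = if).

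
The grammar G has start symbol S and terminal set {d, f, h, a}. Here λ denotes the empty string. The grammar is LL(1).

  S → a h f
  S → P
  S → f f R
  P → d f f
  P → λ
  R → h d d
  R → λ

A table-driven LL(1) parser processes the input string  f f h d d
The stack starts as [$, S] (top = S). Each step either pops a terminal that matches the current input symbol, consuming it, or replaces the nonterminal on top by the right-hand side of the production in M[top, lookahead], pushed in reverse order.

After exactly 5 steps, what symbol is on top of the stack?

step 1: stack=$ S  input=f f h d d $  — expand S → f f R
step 2: stack=$ R f f  input=f f h d d $  — match f
step 3: stack=$ R f  input=f h d d $  — match f
step 4: stack=$ R  input=h d d $  — expand R → h d d
step 5: stack=$ d d h  input=h d d $  — match h
Stack after step 5: $ d d (top = d).

d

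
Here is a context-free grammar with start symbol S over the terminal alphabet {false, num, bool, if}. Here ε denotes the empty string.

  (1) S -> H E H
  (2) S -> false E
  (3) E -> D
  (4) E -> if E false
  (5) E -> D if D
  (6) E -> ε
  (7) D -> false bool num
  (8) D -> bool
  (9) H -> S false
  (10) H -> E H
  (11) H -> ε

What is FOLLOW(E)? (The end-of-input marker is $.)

FIRST(D): from D->false bool num we get {false}; from D->bool we get {bool}. So FIRST(D) = {bool, false}.
FIRST(E): from E->D we get {bool, false}; from E->if E false we get {if}; from E->D if D we get {bool, false}; from E->ε we get {ε}. So FIRST(E) = {ε, bool, false, if}.
FIRST(S): from S->H E H we get {ε, bool, false, if}; from S->false E we get {false}. So FIRST(S) = {ε, bool, false, if}.
FIRST(H): from H->S false we get {bool, false, if}; from H->E H we get {ε, bool, false, if}; from H->ε we get {ε}. So FIRST(H) = {ε, bool, false, if}.
FOLLOW(S) includes $ since S is the start symbol.
FOLLOW(S): in H->S false, S is followed by false with FIRST {false}. Thus FOLLOW(S) = {$, false}.
FOLLOW(H): in S->H E H (occurrence 1), H is followed by E H with FIRST {ε, bool, false, if}; in S->H E H (occurrence 1), the suffix after H is nullable, so FOLLOW(H) ⊇ FOLLOW(S) = {$, false}; in S->H E H (occurrence 2), the suffix after H is empty, so FOLLOW(H) ⊇ FOLLOW(S) = {$, false}; in H->E H, the suffix after H is empty (adds nothing new). Thus FOLLOW(H) = {$, bool, false, if}.
FOLLOW(E): in S->H E H, E is followed by H with FIRST {ε, bool, false, if}; in S->H E H, the suffix after E is nullable, so FOLLOW(E) ⊇ FOLLOW(S) = {$, false}; in S->false E, the suffix after E is empty, so FOLLOW(E) ⊇ FOLLOW(S) = {$, false}; in E->if E false, E is followed by false with FIRST {false}; in H->E H, E is followed by H with FIRST {ε, bool, false, if}; in H->E H, the suffix after E is nullable, so FOLLOW(E) ⊇ FOLLOW(H) = {$, bool, false, if}. Thus FOLLOW(E) = {$, bool, false, if}.
FOLLOW(D): in E->D, the suffix after D is empty, so FOLLOW(D) ⊇ FOLLOW(E) = {$, bool, false, if}; in E->D if D (occurrence 1), D is followed by if D with FIRST {if}; in E->D if D (occurrence 2), the suffix after D is empty, so FOLLOW(D) ⊇ FOLLOW(E) = {$, bool, false, if}. Thus FOLLOW(D) = {$, bool, false, if}.

{$, bool, false, if}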